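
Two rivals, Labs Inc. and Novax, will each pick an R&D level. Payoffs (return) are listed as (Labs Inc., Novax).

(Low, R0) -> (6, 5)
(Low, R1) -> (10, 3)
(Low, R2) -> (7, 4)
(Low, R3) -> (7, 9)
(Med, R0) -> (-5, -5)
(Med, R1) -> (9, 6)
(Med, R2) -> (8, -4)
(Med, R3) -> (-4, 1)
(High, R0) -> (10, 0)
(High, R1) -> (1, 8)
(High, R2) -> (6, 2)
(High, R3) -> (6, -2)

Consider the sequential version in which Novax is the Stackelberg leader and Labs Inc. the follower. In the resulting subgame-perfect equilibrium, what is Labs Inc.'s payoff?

7

Work backward from Labs Inc.'s decision.
- R0: BR = High, leader payoff 0.
- R1: BR = Low, leader payoff 3.
- R2: BR = Med, leader payoff -4.
- R3: BR = Low, leader payoff 9.
Novax's induced payoffs are 0, 3, -4, 9, so Novax commits to R3. Subgame-perfect outcome: (Low, R3) with payoffs (7, 9).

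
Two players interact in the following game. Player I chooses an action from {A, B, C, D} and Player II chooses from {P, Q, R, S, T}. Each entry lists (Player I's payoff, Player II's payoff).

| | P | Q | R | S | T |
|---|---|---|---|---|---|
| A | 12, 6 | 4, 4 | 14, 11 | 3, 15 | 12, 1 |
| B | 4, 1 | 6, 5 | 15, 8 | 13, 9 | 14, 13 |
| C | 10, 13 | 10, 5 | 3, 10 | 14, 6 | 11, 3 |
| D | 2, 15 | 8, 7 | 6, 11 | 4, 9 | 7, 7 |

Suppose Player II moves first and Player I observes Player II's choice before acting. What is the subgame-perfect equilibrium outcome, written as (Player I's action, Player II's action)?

(B, T)

Player I best-responds to each possible Player II move:
- P: BR = A, leader payoff 6.
- Q: BR = C, leader payoff 5.
- R: BR = B, leader payoff 8.
- S: BR = C, leader payoff 6.
- T: BR = B, leader payoff 13.
Maximizing over 6, 5, 8, 6, 13, Player II chooses T. Subgame-perfect outcome: (B, T) with payoffs (14, 13).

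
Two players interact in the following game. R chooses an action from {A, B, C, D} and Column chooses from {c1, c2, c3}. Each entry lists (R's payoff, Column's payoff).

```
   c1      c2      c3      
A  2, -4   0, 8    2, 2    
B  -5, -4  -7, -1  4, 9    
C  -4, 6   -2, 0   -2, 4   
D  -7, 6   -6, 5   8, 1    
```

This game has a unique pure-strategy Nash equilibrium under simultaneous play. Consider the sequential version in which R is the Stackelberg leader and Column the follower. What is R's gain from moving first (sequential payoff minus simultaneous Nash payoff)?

Column best-responds to each possible R move:
- A: BR = c2, leader payoff 0.
- B: BR = c3, leader payoff 4.
- C: BR = c1, leader payoff -4.
- D: BR = c1, leader payoff -7.
Maximizing over 0, 4, -4, -7, R chooses B. Subgame-perfect outcome: (B, c3) with payoffs (4, 9).
Now find the simultaneous Nash equilibrium.
R's best replies: c1→A; c2→A; c3→D.
Column's best replies: A→c2; B→c3; C→c1; D→c1.
Only (A, c2) has each player best-responding; Nash payoffs (0, 8).
R's commitment gain: 4 − 0 = 4.

4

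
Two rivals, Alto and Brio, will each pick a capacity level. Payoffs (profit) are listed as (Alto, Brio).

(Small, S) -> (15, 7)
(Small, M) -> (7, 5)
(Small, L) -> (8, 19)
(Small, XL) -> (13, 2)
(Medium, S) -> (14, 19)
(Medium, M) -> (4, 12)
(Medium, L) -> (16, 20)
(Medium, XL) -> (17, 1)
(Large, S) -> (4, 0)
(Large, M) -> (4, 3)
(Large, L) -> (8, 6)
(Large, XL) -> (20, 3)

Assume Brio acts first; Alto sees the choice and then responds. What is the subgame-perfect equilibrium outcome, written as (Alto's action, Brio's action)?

Alto best-responds to each possible Brio move:
- S → Alto plays Small (best of 15, 14, 4); Brio gets 7.
- M → Alto plays Small (best of 7, 4, 4); Brio gets 5.
- L → Alto plays Medium (best of 8, 16, 8); Brio gets 20.
- XL → Alto plays Large (best of 13, 17, 20); Brio gets 3.
Brio's induced payoffs are 7, 5, 20, 3, so Brio commits to L. Subgame-perfect outcome: (Medium, L) with payoffs (16, 20).

(Medium, L)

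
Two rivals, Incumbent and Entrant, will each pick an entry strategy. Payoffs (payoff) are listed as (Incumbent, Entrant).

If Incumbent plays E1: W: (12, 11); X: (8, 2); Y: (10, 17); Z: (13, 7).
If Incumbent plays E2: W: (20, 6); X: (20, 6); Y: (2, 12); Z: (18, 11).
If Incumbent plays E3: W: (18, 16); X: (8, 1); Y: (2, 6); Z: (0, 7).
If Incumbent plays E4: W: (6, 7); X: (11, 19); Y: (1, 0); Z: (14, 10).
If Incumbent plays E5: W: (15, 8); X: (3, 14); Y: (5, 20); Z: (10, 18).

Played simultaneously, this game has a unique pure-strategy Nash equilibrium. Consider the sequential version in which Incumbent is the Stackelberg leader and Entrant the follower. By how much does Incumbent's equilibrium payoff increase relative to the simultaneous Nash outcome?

8

Backward induction with Incumbent moving first.
- E1: Entrant compares 11, 2, 17, 7 and picks Y; Incumbent would get 10.
- E2: Entrant compares 6, 6, 12, 11 and picks Y; Incumbent would get 2.
- E3: Entrant compares 16, 1, 6, 7 and picks W; Incumbent would get 18.
- E4: Entrant compares 7, 19, 0, 10 and picks X; Incumbent would get 11.
- E5: Entrant compares 8, 14, 20, 18 and picks Y; Incumbent would get 5.
Incumbent's induced payoffs are 10, 2, 18, 11, 5, so Incumbent commits to E3. Subgame-perfect outcome: (E3, W) with payoffs (18, 16).
Under simultaneous play:
Incumbent's best replies: W→E2; X→E2; Y→E1; Z→E2.
Entrant's best replies: E1→Y; E2→Y; E3→W; E4→X; E5→Y.
Only (E1, Y) has each player best-responding; Nash payoffs (10, 17).
Incumbent's commitment gain: 18 − 10 = 8.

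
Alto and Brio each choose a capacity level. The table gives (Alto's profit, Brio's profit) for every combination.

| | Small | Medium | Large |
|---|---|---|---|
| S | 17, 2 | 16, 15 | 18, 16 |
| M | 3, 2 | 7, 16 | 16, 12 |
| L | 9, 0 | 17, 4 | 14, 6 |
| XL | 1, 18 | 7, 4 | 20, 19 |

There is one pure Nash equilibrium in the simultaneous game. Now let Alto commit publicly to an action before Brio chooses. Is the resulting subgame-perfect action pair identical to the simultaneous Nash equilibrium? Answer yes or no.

Brio best-responds to each possible Alto move:
- S: Brio compares 2, 15, 16 and picks Large; Alto would get 18.
- M: Brio compares 2, 16, 12 and picks Medium; Alto would get 7.
- L: Brio compares 0, 4, 6 and picks Large; Alto would get 14.
- XL: Brio compares 18, 4, 19 and picks Large; Alto would get 20.
Alto's induced payoffs are 18, 7, 14, 20, so Alto commits to XL. Subgame-perfect outcome: (XL, Large) with payoffs (20, 19).
Under simultaneous play:
Alto's best replies: Small→S; Medium→L; Large→XL.
Brio's best replies: S→Large; M→Medium; L→Large; XL→Large.
Only (XL, Large) has each player best-responding; Nash payoffs (20, 19).
Sequential outcome (XL, Large) coincides with the Nash profile (XL, Large).

yes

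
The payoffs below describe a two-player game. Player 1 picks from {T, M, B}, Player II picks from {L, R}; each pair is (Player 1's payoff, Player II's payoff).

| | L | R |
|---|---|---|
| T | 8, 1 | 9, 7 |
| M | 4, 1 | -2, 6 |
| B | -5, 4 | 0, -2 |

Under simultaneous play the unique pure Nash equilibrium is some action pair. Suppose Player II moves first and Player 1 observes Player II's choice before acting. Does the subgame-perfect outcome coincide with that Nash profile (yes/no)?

Player 1 best-responds to each possible Player II move:
- L: BR = T, leader payoff 1.
- R: BR = T, leader payoff 7.
Player II's induced payoffs are 1, 7, so Player II commits to R. Subgame-perfect outcome: (T, R) with payoffs (9, 7).
Now find the simultaneous Nash equilibrium.
Player 1's best replies: L→T; R→T.
Player II's best replies: T→R; M→R; B→L.
The unique mutual best reply is (T, R), giving (9, 7).
Sequential outcome (T, R) coincides with the Nash profile (T, R).

yes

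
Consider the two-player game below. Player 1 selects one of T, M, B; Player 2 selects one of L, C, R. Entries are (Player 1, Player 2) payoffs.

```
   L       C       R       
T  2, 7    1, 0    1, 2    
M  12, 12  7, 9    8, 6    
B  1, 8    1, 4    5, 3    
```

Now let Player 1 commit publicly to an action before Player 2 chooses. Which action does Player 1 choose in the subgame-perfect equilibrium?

M

Work backward from Player 2's decision.
- T → Player 2 plays L (best of 7, 0, 2); Player 1 gets 2.
- M → Player 2 plays L (best of 12, 9, 6); Player 1 gets 12.
- B → Player 2 plays L (best of 8, 4, 3); Player 1 gets 1.
Maximizing over 2, 12, 1, Player 1 chooses M. Subgame-perfect outcome: (M, L) with payoffs (12, 12).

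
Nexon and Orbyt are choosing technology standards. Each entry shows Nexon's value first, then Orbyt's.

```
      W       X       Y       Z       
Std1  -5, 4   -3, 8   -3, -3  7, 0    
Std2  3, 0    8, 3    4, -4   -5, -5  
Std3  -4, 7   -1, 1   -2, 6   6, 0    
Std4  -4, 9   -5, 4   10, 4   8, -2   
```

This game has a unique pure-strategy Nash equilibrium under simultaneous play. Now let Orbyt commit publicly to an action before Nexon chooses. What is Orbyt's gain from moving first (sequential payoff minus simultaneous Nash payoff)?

Nexon best-responds to each possible Orbyt move:
- W → Nexon plays Std2 (best of -5, 3, -4, -4); Orbyt gets 0.
- X → Nexon plays Std2 (best of -3, 8, -1, -5); Orbyt gets 3.
- Y → Nexon plays Std4 (best of -3, 4, -2, 10); Orbyt gets 4.
- Z → Nexon plays Std4 (best of 7, -5, 6, 8); Orbyt gets -2.
Maximizing over 0, 3, 4, -2, Orbyt chooses Y. Subgame-perfect outcome: (Std4, Y) with payoffs (10, 4).
Under simultaneous play:
Nexon's best replies: W→Std2; X→Std2; Y→Std4; Z→Std4.
Orbyt's best replies: Std1→X; Std2→X; Std3→W; Std4→W.
The unique mutual best reply is (Std2, X), giving (8, 3).
Orbyt's commitment gain: 4 − 3 = 1.

1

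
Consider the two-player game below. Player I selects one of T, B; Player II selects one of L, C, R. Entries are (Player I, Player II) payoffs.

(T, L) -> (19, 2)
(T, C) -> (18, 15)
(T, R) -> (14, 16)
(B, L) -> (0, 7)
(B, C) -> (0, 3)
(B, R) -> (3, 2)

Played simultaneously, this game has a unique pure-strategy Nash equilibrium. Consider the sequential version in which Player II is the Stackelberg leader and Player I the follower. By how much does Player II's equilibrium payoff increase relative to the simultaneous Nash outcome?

Solve by backward induction (Player II leads).
- L: BR = T, leader payoff 2.
- C: BR = T, leader payoff 15.
- R: BR = T, leader payoff 16.
Player II's induced payoffs are 2, 15, 16, so Player II commits to R. Subgame-perfect outcome: (T, R) with payoffs (14, 16).
Now find the simultaneous Nash equilibrium.
Player I's best replies: L→T; C→T; R→T.
Player II's best replies: T→R; B→L.
Only (T, R) has each player best-responding; Nash payoffs (14, 16).
Player II's commitment gain: 16 − 16 = 0.

0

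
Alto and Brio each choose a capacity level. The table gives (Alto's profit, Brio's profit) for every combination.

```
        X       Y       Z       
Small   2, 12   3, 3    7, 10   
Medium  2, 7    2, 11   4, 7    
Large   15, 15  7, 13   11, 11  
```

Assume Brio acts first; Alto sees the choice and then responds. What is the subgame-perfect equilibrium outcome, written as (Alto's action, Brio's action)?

Backward induction with Brio moving first.
- X: BR = Large, leader payoff 15.
- Y: BR = Large, leader payoff 13.
- Z: BR = Large, leader payoff 11.
Maximizing over 15, 13, 11, Brio chooses X. Subgame-perfect outcome: (Large, X) with payoffs (15, 15).

(Large, X)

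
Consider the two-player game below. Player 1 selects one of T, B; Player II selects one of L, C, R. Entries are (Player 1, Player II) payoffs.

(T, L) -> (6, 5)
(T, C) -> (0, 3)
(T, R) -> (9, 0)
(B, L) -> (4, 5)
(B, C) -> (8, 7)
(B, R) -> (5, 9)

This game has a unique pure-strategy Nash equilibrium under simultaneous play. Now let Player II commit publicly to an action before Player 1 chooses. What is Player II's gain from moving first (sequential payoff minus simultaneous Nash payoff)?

2

Work backward from Player 1's decision.
- L: BR = T, leader payoff 5.
- C: BR = B, leader payoff 7.
- R: BR = T, leader payoff 0.
Maximizing over 5, 7, 0, Player II chooses C. Subgame-perfect outcome: (B, C) with payoffs (8, 7).
For the simultaneous game, intersect best replies.
Player 1's best replies: L→T; C→B; R→T.
Player II's best replies: T→L; B→R.
Only (T, L) has each player best-responding; Nash payoffs (6, 5).
Player II's commitment gain: 7 − 5 = 2.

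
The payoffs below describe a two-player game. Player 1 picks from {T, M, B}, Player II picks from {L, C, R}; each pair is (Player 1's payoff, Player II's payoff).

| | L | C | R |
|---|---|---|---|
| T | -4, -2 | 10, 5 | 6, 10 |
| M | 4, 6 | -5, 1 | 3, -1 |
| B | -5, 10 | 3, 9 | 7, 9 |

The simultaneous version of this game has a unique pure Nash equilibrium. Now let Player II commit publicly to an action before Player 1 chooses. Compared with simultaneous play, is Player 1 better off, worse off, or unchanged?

better off

Backward induction with Player II moving first.
- L: Player 1 compares -4, 4, -5 and picks M; Player II would get 6.
- C: Player 1 compares 10, -5, 3 and picks T; Player II would get 5.
- R: Player 1 compares 6, 3, 7 and picks B; Player II would get 9.
Maximizing over 6, 5, 9, Player II chooses R. Subgame-perfect outcome: (B, R) with payoffs (7, 9).
For the simultaneous game, intersect best replies.
Player 1's best replies: L→M; C→T; R→B.
Player II's best replies: T→R; M→L; B→L.
Only (M, L) has each player best-responding; Nash payoffs (4, 6).
Player 1 earns 7 sequentially versus 4 at the Nash outcome: better off.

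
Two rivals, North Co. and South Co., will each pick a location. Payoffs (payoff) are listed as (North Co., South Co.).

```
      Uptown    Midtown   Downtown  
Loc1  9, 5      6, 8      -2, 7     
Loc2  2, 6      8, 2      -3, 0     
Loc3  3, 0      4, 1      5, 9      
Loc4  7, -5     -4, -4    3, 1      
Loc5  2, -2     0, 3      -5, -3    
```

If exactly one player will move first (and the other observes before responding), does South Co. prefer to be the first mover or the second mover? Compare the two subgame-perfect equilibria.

If North Co. leads: South Co.'s best replies are Loc1→Midtown, Loc2→Uptown, Loc3→Downtown, Loc4→Downtown, Loc5→Midtown; North Co.'s induced payoffs 6, 2, 5, 3, 0; outcome (Loc1, Midtown), payoffs (6, 8).
If South Co. leads: North Co.'s best replies are Uptown→Loc1, Midtown→Loc2, Downtown→Loc3; South Co.'s induced payoffs 5, 2, 9; outcome (Loc3, Downtown), payoffs (5, 9).
South Co. gets 9 moving first and 8 moving second, so South Co. prefers to move first.

first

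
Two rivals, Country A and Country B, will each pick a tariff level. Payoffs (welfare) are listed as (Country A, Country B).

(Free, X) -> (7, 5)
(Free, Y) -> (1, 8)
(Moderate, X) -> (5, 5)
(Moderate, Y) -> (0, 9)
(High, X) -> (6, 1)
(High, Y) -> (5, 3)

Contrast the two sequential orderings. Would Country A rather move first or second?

If Country A leads: Country B's best replies are Free→Y, Moderate→Y, High→Y; Country A's induced payoffs 1, 0, 5; outcome (High, Y), payoffs (5, 3).
If Country B leads: Country A's best replies are X→Free, Y→High; Country B's induced payoffs 5, 3; outcome (Free, X), payoffs (7, 5).
Country A gets 5 moving first and 7 moving second, so Country A prefers to move second.

second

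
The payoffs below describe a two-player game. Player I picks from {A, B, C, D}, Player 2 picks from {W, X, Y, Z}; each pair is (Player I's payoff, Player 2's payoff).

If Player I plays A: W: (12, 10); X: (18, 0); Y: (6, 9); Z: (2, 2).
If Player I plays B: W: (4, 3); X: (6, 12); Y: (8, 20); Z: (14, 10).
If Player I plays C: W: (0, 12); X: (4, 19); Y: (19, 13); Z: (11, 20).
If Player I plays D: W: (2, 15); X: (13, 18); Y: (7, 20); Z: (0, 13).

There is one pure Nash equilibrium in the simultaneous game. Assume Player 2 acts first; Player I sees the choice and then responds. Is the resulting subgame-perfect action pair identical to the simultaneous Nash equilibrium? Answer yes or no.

Work backward from Player I's decision.
- W: Player I compares 12, 4, 0, 2 and picks A; Player 2 would get 10.
- X: Player I compares 18, 6, 4, 13 and picks A; Player 2 would get 0.
- Y: Player I compares 6, 8, 19, 7 and picks C; Player 2 would get 13.
- Z: Player I compares 2, 14, 11, 0 and picks B; Player 2 would get 10.
Among 10, 0, 13, 10, the best is 13 at Y. Subgame-perfect outcome: (C, Y) with payoffs (19, 13).
Now find the simultaneous Nash equilibrium.
Player I's best replies: W→A; X→A; Y→C; Z→B.
Player 2's best replies: A→W; B→Y; C→Z; D→Y.
Only (A, W) has each player best-responding; Nash payoffs (12, 10).
Sequential outcome (C, Y) differs from the Nash profile (A, W).

no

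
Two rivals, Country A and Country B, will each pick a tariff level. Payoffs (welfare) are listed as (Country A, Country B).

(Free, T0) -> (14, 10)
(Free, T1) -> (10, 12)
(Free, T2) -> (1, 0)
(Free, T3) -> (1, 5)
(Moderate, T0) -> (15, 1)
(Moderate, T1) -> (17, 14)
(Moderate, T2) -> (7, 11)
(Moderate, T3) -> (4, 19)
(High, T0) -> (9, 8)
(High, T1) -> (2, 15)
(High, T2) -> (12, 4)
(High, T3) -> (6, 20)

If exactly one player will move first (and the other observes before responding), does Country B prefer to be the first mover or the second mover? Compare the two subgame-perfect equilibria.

first

If Country A leads: Country B's best replies are Free→T1, Moderate→T3, High→T3; Country A's induced payoffs 10, 4, 6; outcome (Free, T1), payoffs (10, 12).
If Country B leads: Country A's best replies are T0→Moderate, T1→Moderate, T2→High, T3→High; Country B's induced payoffs 1, 14, 4, 20; outcome (High, T3), payoffs (6, 20).
Country B gets 20 moving first and 12 moving second, so Country B prefers to move first.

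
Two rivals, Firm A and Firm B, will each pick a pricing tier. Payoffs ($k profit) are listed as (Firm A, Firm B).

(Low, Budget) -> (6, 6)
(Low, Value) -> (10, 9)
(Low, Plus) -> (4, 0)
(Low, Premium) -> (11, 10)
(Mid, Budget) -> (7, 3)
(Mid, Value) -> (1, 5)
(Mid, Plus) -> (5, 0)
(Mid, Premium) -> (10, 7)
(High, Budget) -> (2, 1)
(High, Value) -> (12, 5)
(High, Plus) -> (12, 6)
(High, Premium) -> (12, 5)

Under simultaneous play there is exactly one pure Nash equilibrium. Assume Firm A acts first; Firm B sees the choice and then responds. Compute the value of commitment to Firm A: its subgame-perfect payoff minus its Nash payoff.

Firm B best-responds to each possible Firm A move:
- Low: BR = Premium, leader payoff 11.
- Mid: BR = Premium, leader payoff 10.
- High: BR = Plus, leader payoff 12.
Among 11, 10, 12, the best is 12 at High. Subgame-perfect outcome: (High, Plus) with payoffs (12, 6).
For the simultaneous game, intersect best replies.
Firm A's best replies: Budget→Mid; Value→High; Plus→High; Premium→High.
Firm B's best replies: Low→Premium; Mid→Premium; High→Plus.
The unique mutual best reply is (High, Plus), giving (12, 6).
Firm A's commitment gain: 12 − 12 = 0.

0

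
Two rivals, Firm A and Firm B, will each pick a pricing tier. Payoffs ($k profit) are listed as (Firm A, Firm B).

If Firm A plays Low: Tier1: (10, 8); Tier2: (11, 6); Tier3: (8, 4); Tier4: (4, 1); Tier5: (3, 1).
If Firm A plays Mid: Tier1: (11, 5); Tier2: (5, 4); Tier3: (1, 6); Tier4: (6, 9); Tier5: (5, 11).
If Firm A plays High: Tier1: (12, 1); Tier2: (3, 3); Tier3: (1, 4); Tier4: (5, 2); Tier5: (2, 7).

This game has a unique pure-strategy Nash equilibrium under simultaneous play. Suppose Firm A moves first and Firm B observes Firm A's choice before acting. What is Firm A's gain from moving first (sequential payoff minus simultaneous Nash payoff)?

5

Backward induction with Firm A moving first.
- Low → Firm B plays Tier1 (best of 8, 6, 4, 1, 1); Firm A gets 10.
- Mid → Firm B plays Tier5 (best of 5, 4, 6, 9, 11); Firm A gets 5.
- High → Firm B plays Tier5 (best of 1, 3, 4, 2, 7); Firm A gets 2.
Firm A's induced payoffs are 10, 5, 2, so Firm A commits to Low. Subgame-perfect outcome: (Low, Tier1) with payoffs (10, 8).
Now find the simultaneous Nash equilibrium.
Firm A's best replies: Tier1→High; Tier2→Low; Tier3→Low; Tier4→Mid; Tier5→Mid.
Firm B's best replies: Low→Tier1; Mid→Tier5; High→Tier5.
The unique mutual best reply is (Mid, Tier5), giving (5, 11).
Firm A's commitment gain: 10 − 5 = 5.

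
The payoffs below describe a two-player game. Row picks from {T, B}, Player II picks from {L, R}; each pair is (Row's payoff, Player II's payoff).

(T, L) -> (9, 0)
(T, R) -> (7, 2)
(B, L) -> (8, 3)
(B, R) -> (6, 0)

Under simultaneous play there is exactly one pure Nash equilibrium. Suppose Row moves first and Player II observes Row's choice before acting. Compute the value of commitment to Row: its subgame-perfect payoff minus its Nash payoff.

1

Solve by backward induction (Row leads).
- T → Player II plays R (best of 0, 2); Row gets 7.
- B → Player II plays L (best of 3, 0); Row gets 8.
Row's induced payoffs are 7, 8, so Row commits to B. Subgame-perfect outcome: (B, L) with payoffs (8, 3).
For the simultaneous game, intersect best replies.
Row's best replies: L→T; R→T.
Player II's best replies: T→R; B→L.
Only (T, R) has each player best-responding; Nash payoffs (7, 2).
Row's commitment gain: 8 − 7 = 1.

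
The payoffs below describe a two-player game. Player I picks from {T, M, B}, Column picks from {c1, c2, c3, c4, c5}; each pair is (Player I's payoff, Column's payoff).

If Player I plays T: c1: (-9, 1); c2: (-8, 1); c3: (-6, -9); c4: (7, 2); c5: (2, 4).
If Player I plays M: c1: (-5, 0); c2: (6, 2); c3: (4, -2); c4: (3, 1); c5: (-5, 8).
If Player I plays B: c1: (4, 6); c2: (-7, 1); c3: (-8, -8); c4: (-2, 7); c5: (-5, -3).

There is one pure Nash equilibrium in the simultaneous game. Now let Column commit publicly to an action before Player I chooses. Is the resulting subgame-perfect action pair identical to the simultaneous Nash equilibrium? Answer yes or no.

Player I best-responds to each possible Column move:
- c1 → Player I plays B (best of -9, -5, 4); Column gets 6.
- c2 → Player I plays M (best of -8, 6, -7); Column gets 2.
- c3 → Player I plays M (best of -6, 4, -8); Column gets -2.
- c4 → Player I plays T (best of 7, 3, -2); Column gets 2.
- c5 → Player I plays T (best of 2, -5, -5); Column gets 4.
Maximizing over 6, 2, -2, 2, 4, Column chooses c1. Subgame-perfect outcome: (B, c1) with payoffs (4, 6).
Under simultaneous play:
Player I's best replies: c1→B; c2→M; c3→M; c4→T; c5→T.
Column's best replies: T→c5; M→c5; B→c4.
The unique mutual best reply is (T, c5), giving (2, 4).
Sequential outcome (B, c1) differs from the Nash profile (T, c5).

no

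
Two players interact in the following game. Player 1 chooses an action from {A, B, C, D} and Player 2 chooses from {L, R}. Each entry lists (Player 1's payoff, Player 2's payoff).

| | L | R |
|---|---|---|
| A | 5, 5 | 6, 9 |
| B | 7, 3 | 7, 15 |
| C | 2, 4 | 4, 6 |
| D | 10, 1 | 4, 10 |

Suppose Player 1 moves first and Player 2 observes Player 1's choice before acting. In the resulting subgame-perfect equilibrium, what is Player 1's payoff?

Solve by backward induction (Player 1 leads).
- A → Player 2 plays R (best of 5, 9); Player 1 gets 6.
- B → Player 2 plays R (best of 3, 15); Player 1 gets 7.
- C → Player 2 plays R (best of 4, 6); Player 1 gets 4.
- D → Player 2 plays R (best of 1, 10); Player 1 gets 4.
Player 1's induced payoffs are 6, 7, 4, 4, so Player 1 commits to B. Subgame-perfect outcome: (B, R) with payoffs (7, 15).

7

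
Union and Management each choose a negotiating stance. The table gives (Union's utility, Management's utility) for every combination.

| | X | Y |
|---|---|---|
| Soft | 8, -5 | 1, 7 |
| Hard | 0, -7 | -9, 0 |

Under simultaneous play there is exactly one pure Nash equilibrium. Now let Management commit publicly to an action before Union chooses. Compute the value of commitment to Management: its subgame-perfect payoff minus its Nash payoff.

0

Solve by backward induction (Management leads).
- X: BR = Soft, leader payoff -5.
- Y: BR = Soft, leader payoff 7.
Management's induced payoffs are -5, 7, so Management commits to Y. Subgame-perfect outcome: (Soft, Y) with payoffs (1, 7).
Now find the simultaneous Nash equilibrium.
Union's best replies: X→Soft; Y→Soft.
Management's best replies: Soft→Y; Hard→Y.
Only (Soft, Y) has each player best-responding; Nash payoffs (1, 7).
Management's commitment gain: 7 − 7 = 0.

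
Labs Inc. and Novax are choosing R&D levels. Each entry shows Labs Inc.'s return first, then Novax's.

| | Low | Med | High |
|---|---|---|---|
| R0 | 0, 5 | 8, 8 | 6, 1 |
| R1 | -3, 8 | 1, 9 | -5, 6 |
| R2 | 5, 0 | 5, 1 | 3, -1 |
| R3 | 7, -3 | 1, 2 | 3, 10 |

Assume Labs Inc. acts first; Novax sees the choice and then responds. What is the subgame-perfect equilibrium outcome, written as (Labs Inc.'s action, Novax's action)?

Backward induction with Labs Inc. moving first.
- R0: Novax compares 5, 8, 1 and picks Med; Labs Inc. would get 8.
- R1: Novax compares 8, 9, 6 and picks Med; Labs Inc. would get 1.
- R2: Novax compares 0, 1, -1 and picks Med; Labs Inc. would get 5.
- R3: Novax compares -3, 2, 10 and picks High; Labs Inc. would get 3.
Maximizing over 8, 1, 5, 3, Labs Inc. chooses R0. Subgame-perfect outcome: (R0, Med) with payoffs (8, 8).

(R0, Med)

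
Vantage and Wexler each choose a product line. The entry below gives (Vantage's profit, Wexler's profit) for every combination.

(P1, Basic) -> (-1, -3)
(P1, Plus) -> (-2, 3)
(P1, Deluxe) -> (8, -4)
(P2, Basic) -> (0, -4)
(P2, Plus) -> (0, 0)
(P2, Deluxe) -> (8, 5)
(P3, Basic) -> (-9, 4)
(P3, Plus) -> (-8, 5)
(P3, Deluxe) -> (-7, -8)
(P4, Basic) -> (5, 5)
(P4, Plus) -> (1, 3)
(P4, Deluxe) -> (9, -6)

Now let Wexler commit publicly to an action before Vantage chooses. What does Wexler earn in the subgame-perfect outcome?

5

Vantage best-responds to each possible Wexler move:
- Basic: Vantage compares -1, 0, -9, 5 and picks P4; Wexler would get 5.
- Plus: Vantage compares -2, 0, -8, 1 and picks P4; Wexler would get 3.
- Deluxe: Vantage compares 8, 8, -7, 9 and picks P4; Wexler would get -6.
Maximizing over 5, 3, -6, Wexler chooses Basic. Subgame-perfect outcome: (P4, Basic) with payoffs (5, 5).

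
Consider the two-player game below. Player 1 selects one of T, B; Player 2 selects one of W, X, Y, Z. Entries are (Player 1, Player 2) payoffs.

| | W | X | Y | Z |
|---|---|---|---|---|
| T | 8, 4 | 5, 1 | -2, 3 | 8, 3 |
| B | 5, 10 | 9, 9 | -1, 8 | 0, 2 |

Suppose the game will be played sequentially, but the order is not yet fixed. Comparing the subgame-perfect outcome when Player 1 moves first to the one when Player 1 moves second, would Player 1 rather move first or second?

If Player 1 leads: Player 2's best replies are T→W, B→W; Player 1's induced payoffs 8, 5; outcome (T, W), payoffs (8, 4).
If Player 2 leads: Player 1's best replies are W→T, X→B, Y→B, Z→T; Player 2's induced payoffs 4, 9, 8, 3; outcome (B, X), payoffs (9, 9).
Player 1 gets 8 moving first and 9 moving second, so Player 1 prefers to move second.

second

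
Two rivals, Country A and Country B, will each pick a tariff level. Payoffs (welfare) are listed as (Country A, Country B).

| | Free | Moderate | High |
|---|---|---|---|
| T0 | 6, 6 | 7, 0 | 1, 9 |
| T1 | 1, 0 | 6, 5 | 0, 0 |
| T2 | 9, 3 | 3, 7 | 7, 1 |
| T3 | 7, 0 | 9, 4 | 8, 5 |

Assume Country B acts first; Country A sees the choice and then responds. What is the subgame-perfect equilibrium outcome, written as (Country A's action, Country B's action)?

(T3, High)

Backward induction with Country B moving first.
- Free: BR = T2, leader payoff 3.
- Moderate: BR = T3, leader payoff 4.
- High: BR = T3, leader payoff 5.
Maximizing over 3, 4, 5, Country B chooses High. Subgame-perfect outcome: (T3, High) with payoffs (8, 5).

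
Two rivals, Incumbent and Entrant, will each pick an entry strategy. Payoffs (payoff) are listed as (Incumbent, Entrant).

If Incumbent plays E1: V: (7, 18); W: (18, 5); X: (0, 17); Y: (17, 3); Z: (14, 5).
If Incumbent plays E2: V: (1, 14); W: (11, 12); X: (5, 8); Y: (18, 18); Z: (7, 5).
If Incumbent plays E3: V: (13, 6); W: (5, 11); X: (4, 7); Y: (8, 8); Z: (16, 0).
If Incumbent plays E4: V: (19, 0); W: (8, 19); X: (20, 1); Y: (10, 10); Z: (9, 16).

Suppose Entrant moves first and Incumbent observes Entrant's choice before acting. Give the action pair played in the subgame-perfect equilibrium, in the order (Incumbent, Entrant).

Backward induction with Entrant moving first.
- V: BR = E4, leader payoff 0.
- W: BR = E1, leader payoff 5.
- X: BR = E4, leader payoff 1.
- Y: BR = E2, leader payoff 18.
- Z: BR = E3, leader payoff 0.
Maximizing over 0, 5, 1, 18, 0, Entrant chooses Y. Subgame-perfect outcome: (E2, Y) with payoffs (18, 18).

(E2, Y)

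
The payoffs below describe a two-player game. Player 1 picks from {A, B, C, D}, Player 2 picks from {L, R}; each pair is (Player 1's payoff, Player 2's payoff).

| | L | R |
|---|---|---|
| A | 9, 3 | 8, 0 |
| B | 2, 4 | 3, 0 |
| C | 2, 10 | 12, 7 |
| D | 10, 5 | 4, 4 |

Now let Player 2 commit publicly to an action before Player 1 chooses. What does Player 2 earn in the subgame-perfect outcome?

Solve by backward induction (Player 2 leads).
- L: BR = D, leader payoff 5.
- R: BR = C, leader payoff 7.
Player 2's induced payoffs are 5, 7, so Player 2 commits to R. Subgame-perfect outcome: (C, R) with payoffs (12, 7).

7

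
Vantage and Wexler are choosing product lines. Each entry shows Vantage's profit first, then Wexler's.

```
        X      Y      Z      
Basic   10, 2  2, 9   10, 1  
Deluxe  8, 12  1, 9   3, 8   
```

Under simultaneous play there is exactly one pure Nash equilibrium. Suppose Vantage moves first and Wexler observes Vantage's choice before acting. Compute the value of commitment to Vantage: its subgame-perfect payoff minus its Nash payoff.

Work backward from Wexler's decision.
- Basic → Wexler plays Y (best of 2, 9, 1); Vantage gets 2.
- Deluxe → Wexler plays X (best of 12, 9, 8); Vantage gets 8.
Among 2, 8, the best is 8 at Deluxe. Subgame-perfect outcome: (Deluxe, X) with payoffs (8, 12).
For the simultaneous game, intersect best replies.
Vantage's best replies: X→Basic; Y→Basic; Z→Basic.
Wexler's best replies: Basic→Y; Deluxe→X.
Only (Basic, Y) has each player best-responding; Nash payoffs (2, 9).
Vantage's commitment gain: 8 − 2 = 6.

6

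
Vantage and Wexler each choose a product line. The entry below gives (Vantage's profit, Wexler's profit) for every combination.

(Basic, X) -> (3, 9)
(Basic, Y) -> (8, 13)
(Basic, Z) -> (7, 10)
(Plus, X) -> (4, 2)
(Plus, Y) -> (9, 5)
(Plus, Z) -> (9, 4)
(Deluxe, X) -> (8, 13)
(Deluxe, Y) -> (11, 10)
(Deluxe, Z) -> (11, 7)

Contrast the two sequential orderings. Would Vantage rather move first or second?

first

If Vantage leads: Wexler's best replies are Basic→Y, Plus→Y, Deluxe→X; Vantage's induced payoffs 8, 9, 8; outcome (Plus, Y), payoffs (9, 5).
If Wexler leads: Vantage's best replies are X→Deluxe, Y→Deluxe, Z→Deluxe; Wexler's induced payoffs 13, 10, 7; outcome (Deluxe, X), payoffs (8, 13).
Vantage gets 9 moving first and 8 moving second, so Vantage prefers to move first.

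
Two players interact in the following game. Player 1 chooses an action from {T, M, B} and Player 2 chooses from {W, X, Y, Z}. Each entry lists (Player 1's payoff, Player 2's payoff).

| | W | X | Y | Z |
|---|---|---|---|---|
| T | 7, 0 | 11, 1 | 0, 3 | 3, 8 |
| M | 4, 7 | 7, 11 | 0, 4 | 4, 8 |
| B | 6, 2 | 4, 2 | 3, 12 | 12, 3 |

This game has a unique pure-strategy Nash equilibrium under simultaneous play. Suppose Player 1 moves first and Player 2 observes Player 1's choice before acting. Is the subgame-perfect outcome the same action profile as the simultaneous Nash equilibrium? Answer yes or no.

no

Backward induction with Player 1 moving first.
- T: Player 2 compares 0, 1, 3, 8 and picks Z; Player 1 would get 3.
- M: Player 2 compares 7, 11, 4, 8 and picks X; Player 1 would get 7.
- B: Player 2 compares 2, 2, 12, 3 and picks Y; Player 1 would get 3.
Among 3, 7, 3, the best is 7 at M. Subgame-perfect outcome: (M, X) with payoffs (7, 11).
Under simultaneous play:
Player 1's best replies: W→T; X→T; Y→B; Z→B.
Player 2's best replies: T→Z; M→X; B→Y.
The unique mutual best reply is (B, Y), giving (3, 12).
Sequential outcome (M, X) differs from the Nash profile (B, Y).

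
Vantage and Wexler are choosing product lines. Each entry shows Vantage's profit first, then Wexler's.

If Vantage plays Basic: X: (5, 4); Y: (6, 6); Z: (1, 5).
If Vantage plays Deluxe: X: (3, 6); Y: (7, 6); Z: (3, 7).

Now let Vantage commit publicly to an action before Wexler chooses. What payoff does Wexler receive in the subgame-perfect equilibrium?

6

Solve by backward induction (Vantage leads).
- Basic → Wexler plays Y (best of 4, 6, 5); Vantage gets 6.
- Deluxe → Wexler plays Z (best of 6, 6, 7); Vantage gets 3.
Maximizing over 6, 3, Vantage chooses Basic. Subgame-perfect outcome: (Basic, Y) with payoffs (6, 6).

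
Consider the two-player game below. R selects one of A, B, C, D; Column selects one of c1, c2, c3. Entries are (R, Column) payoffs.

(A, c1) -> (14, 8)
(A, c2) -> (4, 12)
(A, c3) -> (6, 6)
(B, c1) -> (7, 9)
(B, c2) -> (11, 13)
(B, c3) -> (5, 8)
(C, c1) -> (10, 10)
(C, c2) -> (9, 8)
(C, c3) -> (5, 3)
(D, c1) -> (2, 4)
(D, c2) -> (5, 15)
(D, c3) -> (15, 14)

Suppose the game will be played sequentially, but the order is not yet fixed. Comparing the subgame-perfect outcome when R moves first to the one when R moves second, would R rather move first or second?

If R leads: Column's best replies are A→c2, B→c2, C→c1, D→c2; R's induced payoffs 4, 11, 10, 5; outcome (B, c2), payoffs (11, 13).
If Column leads: R's best replies are c1→A, c2→B, c3→D; Column's induced payoffs 8, 13, 14; outcome (D, c3), payoffs (15, 14).
R gets 11 moving first and 15 moving second, so R prefers to move second.

second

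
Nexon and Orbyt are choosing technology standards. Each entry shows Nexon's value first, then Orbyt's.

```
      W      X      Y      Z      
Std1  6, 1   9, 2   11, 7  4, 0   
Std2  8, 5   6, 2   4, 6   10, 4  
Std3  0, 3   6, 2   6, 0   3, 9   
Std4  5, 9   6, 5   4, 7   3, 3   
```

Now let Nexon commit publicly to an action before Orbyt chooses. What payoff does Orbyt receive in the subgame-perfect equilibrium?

7

Backward induction with Nexon moving first.
- Std1 → Orbyt plays Y (best of 1, 2, 7, 0); Nexon gets 11.
- Std2 → Orbyt plays Y (best of 5, 2, 6, 4); Nexon gets 4.
- Std3 → Orbyt plays Z (best of 3, 2, 0, 9); Nexon gets 3.
- Std4 → Orbyt plays W (best of 9, 5, 7, 3); Nexon gets 5.
Maximizing over 11, 4, 3, 5, Nexon chooses Std1. Subgame-perfect outcome: (Std1, Y) with payoffs (11, 7).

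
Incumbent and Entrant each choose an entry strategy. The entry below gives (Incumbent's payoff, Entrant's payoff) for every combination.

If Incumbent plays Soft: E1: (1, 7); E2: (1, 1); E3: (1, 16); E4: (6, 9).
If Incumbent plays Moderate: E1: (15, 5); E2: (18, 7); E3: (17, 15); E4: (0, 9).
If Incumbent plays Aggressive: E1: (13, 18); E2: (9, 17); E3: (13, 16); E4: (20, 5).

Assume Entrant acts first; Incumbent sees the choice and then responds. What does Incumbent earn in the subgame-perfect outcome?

17

Backward induction with Entrant moving first.
- E1: BR = Moderate, leader payoff 5.
- E2: BR = Moderate, leader payoff 7.
- E3: BR = Moderate, leader payoff 15.
- E4: BR = Aggressive, leader payoff 5.
Among 5, 7, 15, 5, the best is 15 at E3. Subgame-perfect outcome: (Moderate, E3) with payoffs (17, 15).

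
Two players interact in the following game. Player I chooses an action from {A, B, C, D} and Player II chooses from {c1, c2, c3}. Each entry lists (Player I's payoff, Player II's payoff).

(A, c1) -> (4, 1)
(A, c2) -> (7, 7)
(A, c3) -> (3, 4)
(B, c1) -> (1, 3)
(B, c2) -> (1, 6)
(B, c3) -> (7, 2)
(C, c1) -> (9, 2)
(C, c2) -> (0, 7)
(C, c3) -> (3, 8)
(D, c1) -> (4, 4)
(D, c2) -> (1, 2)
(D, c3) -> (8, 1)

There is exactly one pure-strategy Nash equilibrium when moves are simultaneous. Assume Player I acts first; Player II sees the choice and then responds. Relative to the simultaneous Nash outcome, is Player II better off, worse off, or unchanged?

unchanged

Solve by backward induction (Player I leads).
- A: BR = c2, leader payoff 7.
- B: BR = c2, leader payoff 1.
- C: BR = c3, leader payoff 3.
- D: BR = c1, leader payoff 4.
Maximizing over 7, 1, 3, 4, Player I chooses A. Subgame-perfect outcome: (A, c2) with payoffs (7, 7).
Under simultaneous play:
Player I's best replies: c1→C; c2→A; c3→D.
Player II's best replies: A→c2; B→c2; C→c3; D→c1.
The unique mutual best reply is (A, c2), giving (7, 7).
Player II earns 7 sequentially versus 7 at the Nash outcome: unchanged.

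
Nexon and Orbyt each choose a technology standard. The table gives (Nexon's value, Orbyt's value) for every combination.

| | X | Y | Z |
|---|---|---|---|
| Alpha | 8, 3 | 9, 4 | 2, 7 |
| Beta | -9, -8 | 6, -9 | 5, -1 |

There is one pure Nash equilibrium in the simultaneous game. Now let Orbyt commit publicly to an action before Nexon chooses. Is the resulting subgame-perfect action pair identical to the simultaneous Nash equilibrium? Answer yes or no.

no

Backward induction with Orbyt moving first.
- X: Nexon compares 8, -9 and picks Alpha; Orbyt would get 3.
- Y: Nexon compares 9, 6 and picks Alpha; Orbyt would get 4.
- Z: Nexon compares 2, 5 and picks Beta; Orbyt would get -1.
Maximizing over 3, 4, -1, Orbyt chooses Y. Subgame-perfect outcome: (Alpha, Y) with payoffs (9, 4).
For the simultaneous game, intersect best replies.
Nexon's best replies: X→Alpha; Y→Alpha; Z→Beta.
Orbyt's best replies: Alpha→Z; Beta→Z.
Only (Beta, Z) has each player best-responding; Nash payoffs (5, -1).
Sequential outcome (Alpha, Y) differs from the Nash profile (Beta, Z).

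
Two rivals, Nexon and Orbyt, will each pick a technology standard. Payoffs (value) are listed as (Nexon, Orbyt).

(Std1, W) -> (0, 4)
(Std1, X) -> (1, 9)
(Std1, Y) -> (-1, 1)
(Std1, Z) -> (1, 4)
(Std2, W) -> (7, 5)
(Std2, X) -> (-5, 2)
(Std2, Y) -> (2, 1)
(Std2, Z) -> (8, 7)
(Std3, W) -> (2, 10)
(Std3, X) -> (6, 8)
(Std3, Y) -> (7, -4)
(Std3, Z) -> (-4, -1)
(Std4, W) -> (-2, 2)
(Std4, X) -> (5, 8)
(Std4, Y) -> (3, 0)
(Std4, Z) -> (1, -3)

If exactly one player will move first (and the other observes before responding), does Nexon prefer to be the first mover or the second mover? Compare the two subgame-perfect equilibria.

If Nexon leads: Orbyt's best replies are Std1→X, Std2→Z, Std3→W, Std4→X; Nexon's induced payoffs 1, 8, 2, 5; outcome (Std2, Z), payoffs (8, 7).
If Orbyt leads: Nexon's best replies are W→Std2, X→Std3, Y→Std3, Z→Std2; Orbyt's induced payoffs 5, 8, -4, 7; outcome (Std3, X), payoffs (6, 8).
Nexon gets 8 moving first and 6 moving second, so Nexon prefers to move first.

first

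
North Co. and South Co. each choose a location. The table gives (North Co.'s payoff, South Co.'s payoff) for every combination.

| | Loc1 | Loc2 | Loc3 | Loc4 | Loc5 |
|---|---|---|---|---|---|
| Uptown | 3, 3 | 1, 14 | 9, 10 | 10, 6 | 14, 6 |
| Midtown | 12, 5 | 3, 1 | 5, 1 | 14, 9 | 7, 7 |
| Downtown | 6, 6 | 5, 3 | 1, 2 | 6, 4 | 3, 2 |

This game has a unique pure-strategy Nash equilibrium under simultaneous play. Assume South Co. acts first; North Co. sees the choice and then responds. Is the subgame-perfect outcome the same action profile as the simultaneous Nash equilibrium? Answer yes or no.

Work backward from North Co.'s decision.
- Loc1: North Co. compares 3, 12, 6 and picks Midtown; South Co. would get 5.
- Loc2: North Co. compares 1, 3, 5 and picks Downtown; South Co. would get 3.
- Loc3: North Co. compares 9, 5, 1 and picks Uptown; South Co. would get 10.
- Loc4: North Co. compares 10, 14, 6 and picks Midtown; South Co. would get 9.
- Loc5: North Co. compares 14, 7, 3 and picks Uptown; South Co. would get 6.
Maximizing over 5, 3, 10, 9, 6, South Co. chooses Loc3. Subgame-perfect outcome: (Uptown, Loc3) with payoffs (9, 10).
Now find the simultaneous Nash equilibrium.
North Co.'s best replies: Loc1→Midtown; Loc2→Downtown; Loc3→Uptown; Loc4→Midtown; Loc5→Uptown.
South Co.'s best replies: Uptown→Loc2; Midtown→Loc4; Downtown→Loc1.
Only (Midtown, Loc4) has each player best-responding; Nash payoffs (14, 9).
Sequential outcome (Uptown, Loc3) differs from the Nash profile (Midtown, Loc4).

no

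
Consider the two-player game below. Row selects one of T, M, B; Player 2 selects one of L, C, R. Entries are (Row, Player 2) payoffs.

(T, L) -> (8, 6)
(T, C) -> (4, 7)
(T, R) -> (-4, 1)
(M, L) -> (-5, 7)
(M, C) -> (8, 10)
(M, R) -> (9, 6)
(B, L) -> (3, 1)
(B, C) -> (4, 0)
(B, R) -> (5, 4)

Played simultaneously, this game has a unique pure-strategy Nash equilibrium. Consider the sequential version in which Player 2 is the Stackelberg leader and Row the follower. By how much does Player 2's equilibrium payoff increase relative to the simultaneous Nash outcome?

Solve by backward induction (Player 2 leads).
- L: Row compares 8, -5, 3 and picks T; Player 2 would get 6.
- C: Row compares 4, 8, 4 and picks M; Player 2 would get 10.
- R: Row compares -4, 9, 5 and picks M; Player 2 would get 6.
Maximizing over 6, 10, 6, Player 2 chooses C. Subgame-perfect outcome: (M, C) with payoffs (8, 10).
Under simultaneous play:
Row's best replies: L→T; C→M; R→M.
Player 2's best replies: T→C; M→C; B→R.
The unique mutual best reply is (M, C), giving (8, 10).
Player 2's commitment gain: 10 − 10 = 0.

0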